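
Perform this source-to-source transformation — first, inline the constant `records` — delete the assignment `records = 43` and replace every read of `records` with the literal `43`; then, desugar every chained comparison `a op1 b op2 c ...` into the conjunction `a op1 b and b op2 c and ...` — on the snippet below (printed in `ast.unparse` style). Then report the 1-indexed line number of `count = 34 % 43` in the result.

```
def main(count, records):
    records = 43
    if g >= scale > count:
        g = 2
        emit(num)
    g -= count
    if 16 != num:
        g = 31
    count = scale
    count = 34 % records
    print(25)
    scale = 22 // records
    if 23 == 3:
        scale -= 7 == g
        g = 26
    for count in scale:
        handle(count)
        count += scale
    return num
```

Transformed code:
def main(count, records):
    if g >= scale and scale > count:
        g = 2
        emit(num)
    g -= count
    if 16 != num:
        g = 31
    count = scale
    count = 34 % 43
    print(25)
    scale = 22 // 43
    if 23 == 3:
        scale -= 7 == g
        g = 26
    for count in scale:
        handle(count)
        count += scale
    return num

9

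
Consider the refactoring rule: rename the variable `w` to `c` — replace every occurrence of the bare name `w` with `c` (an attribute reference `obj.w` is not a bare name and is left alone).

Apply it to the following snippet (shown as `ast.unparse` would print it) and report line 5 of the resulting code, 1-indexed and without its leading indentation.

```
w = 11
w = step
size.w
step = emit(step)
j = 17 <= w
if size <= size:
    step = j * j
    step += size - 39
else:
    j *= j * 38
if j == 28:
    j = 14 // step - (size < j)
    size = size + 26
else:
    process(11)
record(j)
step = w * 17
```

j = 17 <= c

Transformed code:
c = 11
c = step
size.w
step = emit(step)
j = 17 <= c
if size <= size:
    step = j * j
    step += size - 39
else:
    j *= j * 38
if j == 28:
    j = 14 // step - (size < j)
    size = size + 26
else:
    process(11)
record(j)
step = c * 17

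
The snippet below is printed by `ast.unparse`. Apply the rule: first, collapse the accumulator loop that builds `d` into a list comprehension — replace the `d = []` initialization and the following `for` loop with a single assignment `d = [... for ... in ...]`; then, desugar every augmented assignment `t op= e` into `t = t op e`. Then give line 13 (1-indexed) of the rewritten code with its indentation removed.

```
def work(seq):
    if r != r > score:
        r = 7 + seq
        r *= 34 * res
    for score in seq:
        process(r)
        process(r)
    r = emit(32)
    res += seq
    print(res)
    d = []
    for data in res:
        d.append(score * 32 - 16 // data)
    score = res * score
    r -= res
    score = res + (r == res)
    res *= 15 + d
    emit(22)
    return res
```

r = r - res

Transformed code:
def work(seq):
    if r != r > score:
        r = 7 + seq
        r = r * (34 * res)
    for score in seq:
        process(r)
        process(r)
    r = emit(32)
    res = res + seq
    print(res)
    d = [score * 32 - 16 // data for data in res]
    score = res * score
    r = r - res
    score = res + (r == res)
    res = res * (15 + d)
    emit(22)
    return res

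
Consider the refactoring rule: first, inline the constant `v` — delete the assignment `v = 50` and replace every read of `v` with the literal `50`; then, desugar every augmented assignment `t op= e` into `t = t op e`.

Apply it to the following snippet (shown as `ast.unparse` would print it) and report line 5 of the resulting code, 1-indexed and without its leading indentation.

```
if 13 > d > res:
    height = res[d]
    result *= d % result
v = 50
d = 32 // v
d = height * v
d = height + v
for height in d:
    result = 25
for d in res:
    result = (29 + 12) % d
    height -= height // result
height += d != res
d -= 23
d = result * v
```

Transformed code:
if 13 > d > res:
    height = res[d]
    result = result * (d % result)
d = 32 // 50
d = height * 50
d = height + 50
for height in d:
    result = 25
for d in res:
    result = (29 + 12) % d
    height = height - height // result
height = height + (d != res)
d = d - 23
d = result * 50

d = height * 50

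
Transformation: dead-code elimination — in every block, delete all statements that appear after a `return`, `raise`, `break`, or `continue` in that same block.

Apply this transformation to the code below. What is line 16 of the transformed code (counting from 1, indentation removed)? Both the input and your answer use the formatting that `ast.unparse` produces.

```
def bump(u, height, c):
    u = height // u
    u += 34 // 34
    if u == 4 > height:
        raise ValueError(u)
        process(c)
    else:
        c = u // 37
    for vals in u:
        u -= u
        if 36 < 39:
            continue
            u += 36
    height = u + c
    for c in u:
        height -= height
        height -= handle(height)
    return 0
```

Transformed code:
def bump(u, height, c):
    u = height // u
    u += 34 // 34
    if u == 4 > height:
        raise ValueError(u)
    else:
        c = u // 37
    for vals in u:
        u -= u
        if 36 < 39:
            continue
    height = u + c
    for c in u:
        height -= height
        height -= handle(height)
    return 0

return 0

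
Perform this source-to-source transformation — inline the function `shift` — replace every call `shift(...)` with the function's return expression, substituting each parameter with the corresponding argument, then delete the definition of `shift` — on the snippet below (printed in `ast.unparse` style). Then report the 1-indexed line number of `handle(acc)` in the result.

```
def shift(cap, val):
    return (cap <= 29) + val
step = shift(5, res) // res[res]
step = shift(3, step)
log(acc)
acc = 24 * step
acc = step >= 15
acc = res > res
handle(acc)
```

7

Transformed code:
step = ((5 <= 29) + res) // res[res]
step = (3 <= 29) + step
log(acc)
acc = 24 * step
acc = step >= 15
acc = res > res
handle(acc)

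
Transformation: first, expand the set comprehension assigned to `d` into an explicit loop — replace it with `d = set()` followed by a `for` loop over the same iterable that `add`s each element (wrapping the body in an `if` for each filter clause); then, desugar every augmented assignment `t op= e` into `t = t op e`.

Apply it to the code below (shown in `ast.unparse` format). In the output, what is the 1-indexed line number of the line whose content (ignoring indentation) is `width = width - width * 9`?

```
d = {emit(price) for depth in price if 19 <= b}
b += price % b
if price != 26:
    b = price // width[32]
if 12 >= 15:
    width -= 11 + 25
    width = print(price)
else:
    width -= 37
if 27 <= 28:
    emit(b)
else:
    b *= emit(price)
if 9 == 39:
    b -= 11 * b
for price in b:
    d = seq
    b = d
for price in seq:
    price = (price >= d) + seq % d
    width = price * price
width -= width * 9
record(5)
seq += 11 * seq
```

25

Transformed code:
d = set()
for depth in price:
    if 19 <= b:
        d.add(emit(price))
b = b + price % b
if price != 26:
    b = price // width[32]
if 12 >= 15:
    width = width - (11 + 25)
    width = print(price)
else:
    width = width - 37
if 27 <= 28:
    emit(b)
else:
    b = b * emit(price)
if 9 == 39:
    b = b - 11 * b
for price in b:
    d = seq
    b = d
for price in seq:
    price = (price >= d) + seq % d
    width = price * price
width = width - width * 9
record(5)
seq = seq + 11 * seq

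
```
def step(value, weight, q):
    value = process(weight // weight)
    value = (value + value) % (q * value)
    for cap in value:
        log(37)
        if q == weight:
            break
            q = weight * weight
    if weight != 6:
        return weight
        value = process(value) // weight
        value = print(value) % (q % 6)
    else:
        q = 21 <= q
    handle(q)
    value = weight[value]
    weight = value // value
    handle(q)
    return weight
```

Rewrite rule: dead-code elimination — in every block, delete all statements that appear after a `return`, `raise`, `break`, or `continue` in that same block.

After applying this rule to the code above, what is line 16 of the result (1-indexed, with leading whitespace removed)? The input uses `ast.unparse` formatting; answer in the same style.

return weight

Transformed code:
def step(value, weight, q):
    value = process(weight // weight)
    value = (value + value) % (q * value)
    for cap in value:
        log(37)
        if q == weight:
            break
    if weight != 6:
        return weight
    else:
        q = 21 <= q
    handle(q)
    value = weight[value]
    weight = value // value
    handle(q)
    return weight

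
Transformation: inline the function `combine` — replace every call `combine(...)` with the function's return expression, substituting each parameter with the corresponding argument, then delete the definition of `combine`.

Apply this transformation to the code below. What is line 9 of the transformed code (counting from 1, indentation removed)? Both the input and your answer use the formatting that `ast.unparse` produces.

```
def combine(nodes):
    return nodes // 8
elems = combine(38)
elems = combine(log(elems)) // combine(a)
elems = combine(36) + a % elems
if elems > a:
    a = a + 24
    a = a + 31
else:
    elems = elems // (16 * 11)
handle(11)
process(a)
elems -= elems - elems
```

Transformed code:
elems = 38 // 8
elems = log(elems) // 8 // (a // 8)
elems = 36 // 8 + a % elems
if elems > a:
    a = a + 24
    a = a + 31
else:
    elems = elems // (16 * 11)
handle(11)
process(a)
elems -= elems - elems

handle(11)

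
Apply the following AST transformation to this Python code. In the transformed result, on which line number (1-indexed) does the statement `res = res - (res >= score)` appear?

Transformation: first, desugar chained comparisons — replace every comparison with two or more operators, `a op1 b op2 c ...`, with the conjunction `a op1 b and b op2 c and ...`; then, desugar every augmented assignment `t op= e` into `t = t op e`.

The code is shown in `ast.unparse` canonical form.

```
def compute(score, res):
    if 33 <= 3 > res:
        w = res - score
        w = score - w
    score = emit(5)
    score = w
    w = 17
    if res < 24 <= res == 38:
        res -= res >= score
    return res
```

Transformed code:
def compute(score, res):
    if 33 <= 3 and 3 > res:
        w = res - score
        w = score - w
    score = emit(5)
    score = w
    w = 17
    if res < 24 and 24 <= res and (res == 38):
        res = res - (res >= score)
    return res

9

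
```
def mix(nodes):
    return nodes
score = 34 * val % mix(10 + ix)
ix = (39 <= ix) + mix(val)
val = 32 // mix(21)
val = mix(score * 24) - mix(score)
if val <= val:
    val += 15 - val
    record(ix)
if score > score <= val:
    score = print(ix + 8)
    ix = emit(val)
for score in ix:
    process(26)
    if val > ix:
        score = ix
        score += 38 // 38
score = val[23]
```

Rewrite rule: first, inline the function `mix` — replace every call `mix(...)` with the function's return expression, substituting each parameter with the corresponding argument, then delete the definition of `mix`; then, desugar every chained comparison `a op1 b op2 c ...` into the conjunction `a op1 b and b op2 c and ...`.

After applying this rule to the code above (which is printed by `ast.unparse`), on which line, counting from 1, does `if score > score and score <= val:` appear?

8

Transformed code:
score = 34 * val % (10 + ix)
ix = (39 <= ix) + val
val = 32 // 21
val = score * 24 - score
if val <= val:
    val += 15 - val
    record(ix)
if score > score and score <= val:
    score = print(ix + 8)
    ix = emit(val)
for score in ix:
    process(26)
    if val > ix:
        score = ix
        score += 38 // 38
score = val[23]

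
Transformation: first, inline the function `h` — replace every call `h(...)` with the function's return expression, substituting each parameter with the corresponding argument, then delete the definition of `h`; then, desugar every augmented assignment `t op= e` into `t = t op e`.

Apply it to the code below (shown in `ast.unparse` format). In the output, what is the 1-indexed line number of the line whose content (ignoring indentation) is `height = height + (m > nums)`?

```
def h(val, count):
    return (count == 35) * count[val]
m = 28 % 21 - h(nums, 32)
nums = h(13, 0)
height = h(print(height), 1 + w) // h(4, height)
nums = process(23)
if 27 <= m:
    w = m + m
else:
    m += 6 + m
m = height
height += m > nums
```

10

Transformed code:
m = 28 % 21 - (32 == 35) * 32[nums]
nums = (0 == 35) * 0[13]
height = (1 + w == 35) * (1 + w)[print(height)] // ((height == 35) * height[4])
nums = process(23)
if 27 <= m:
    w = m + m
else:
    m = m + (6 + m)
m = height
height = height + (m > nums)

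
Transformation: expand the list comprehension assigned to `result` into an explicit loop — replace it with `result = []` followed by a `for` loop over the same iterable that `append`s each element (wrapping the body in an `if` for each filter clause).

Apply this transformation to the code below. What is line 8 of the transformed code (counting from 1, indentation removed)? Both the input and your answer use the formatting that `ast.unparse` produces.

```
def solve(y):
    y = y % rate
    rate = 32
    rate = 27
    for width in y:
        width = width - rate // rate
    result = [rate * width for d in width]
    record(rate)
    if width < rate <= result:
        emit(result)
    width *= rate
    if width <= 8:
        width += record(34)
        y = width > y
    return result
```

for d in width:

Transformed code:
def solve(y):
    y = y % rate
    rate = 32
    rate = 27
    for width in y:
        width = width - rate // rate
    result = []
    for d in width:
        result.append(rate * width)
    record(rate)
    if width < rate <= result:
        emit(result)
    width *= rate
    if width <= 8:
        width += record(34)
        y = width > y
    return result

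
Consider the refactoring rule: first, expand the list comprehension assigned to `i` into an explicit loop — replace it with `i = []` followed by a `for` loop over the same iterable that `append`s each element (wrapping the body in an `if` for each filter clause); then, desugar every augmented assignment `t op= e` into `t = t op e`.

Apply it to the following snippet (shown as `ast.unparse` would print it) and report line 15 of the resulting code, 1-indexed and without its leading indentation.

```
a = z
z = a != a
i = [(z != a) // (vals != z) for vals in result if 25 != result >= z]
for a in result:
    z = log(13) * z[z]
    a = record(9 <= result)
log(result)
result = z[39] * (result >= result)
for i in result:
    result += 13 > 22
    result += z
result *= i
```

result = result * i

Transformed code:
a = z
z = a != a
i = []
for vals in result:
    if 25 != result >= z:
        i.append((z != a) // (vals != z))
for a in result:
    z = log(13) * z[z]
    a = record(9 <= result)
log(result)
result = z[39] * (result >= result)
for i in result:
    result = result + (13 > 22)
    result = result + z
result = result * i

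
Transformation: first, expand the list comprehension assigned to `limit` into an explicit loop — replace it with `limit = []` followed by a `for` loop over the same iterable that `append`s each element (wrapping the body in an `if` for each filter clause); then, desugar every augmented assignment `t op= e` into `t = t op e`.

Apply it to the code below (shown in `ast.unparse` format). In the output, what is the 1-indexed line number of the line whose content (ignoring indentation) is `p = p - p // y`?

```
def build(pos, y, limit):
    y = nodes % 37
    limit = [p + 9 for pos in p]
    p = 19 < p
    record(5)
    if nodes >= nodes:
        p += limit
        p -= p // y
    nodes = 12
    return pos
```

Transformed code:
def build(pos, y, limit):
    y = nodes % 37
    limit = []
    for pos in p:
        limit.append(p + 9)
    p = 19 < p
    record(5)
    if nodes >= nodes:
        p = p + limit
        p = p - p // y
    nodes = 12
    return pos

10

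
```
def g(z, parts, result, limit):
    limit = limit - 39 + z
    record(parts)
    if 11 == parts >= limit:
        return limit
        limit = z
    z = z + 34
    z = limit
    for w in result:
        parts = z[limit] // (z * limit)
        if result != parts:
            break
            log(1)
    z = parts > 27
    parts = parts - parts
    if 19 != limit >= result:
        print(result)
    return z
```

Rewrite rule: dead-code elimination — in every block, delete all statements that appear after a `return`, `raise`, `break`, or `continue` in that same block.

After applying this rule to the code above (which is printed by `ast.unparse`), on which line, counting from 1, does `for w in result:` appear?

Transformed code:
def g(z, parts, result, limit):
    limit = limit - 39 + z
    record(parts)
    if 11 == parts >= limit:
        return limit
    z = z + 34
    z = limit
    for w in result:
        parts = z[limit] // (z * limit)
        if result != parts:
            break
    z = parts > 27
    parts = parts - parts
    if 19 != limit >= result:
        print(result)
    return z

8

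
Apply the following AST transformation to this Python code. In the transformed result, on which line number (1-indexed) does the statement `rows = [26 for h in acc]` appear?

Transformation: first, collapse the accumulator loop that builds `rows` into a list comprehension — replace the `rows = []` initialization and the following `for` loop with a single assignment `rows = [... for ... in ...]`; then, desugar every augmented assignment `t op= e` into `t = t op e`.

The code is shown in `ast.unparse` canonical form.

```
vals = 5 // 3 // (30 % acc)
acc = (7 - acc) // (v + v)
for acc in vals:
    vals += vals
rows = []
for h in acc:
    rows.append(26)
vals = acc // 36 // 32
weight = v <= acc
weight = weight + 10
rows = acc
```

Transformed code:
vals = 5 // 3 // (30 % acc)
acc = (7 - acc) // (v + v)
for acc in vals:
    vals = vals + vals
rows = [26 for h in acc]
vals = acc // 36 // 32
weight = v <= acc
weight = weight + 10
rows = acc

5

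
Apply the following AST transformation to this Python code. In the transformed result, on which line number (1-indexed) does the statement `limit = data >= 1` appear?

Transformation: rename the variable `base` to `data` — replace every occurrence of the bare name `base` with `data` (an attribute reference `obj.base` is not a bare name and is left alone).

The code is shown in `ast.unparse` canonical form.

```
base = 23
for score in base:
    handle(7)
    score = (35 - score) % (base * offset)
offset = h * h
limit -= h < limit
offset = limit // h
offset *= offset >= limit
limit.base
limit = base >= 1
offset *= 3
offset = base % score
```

10

Transformed code:
data = 23
for score in data:
    handle(7)
    score = (35 - score) % (data * offset)
offset = h * h
limit -= h < limit
offset = limit // h
offset *= offset >= limit
limit.base
limit = data >= 1
offset *= 3
offset = data % score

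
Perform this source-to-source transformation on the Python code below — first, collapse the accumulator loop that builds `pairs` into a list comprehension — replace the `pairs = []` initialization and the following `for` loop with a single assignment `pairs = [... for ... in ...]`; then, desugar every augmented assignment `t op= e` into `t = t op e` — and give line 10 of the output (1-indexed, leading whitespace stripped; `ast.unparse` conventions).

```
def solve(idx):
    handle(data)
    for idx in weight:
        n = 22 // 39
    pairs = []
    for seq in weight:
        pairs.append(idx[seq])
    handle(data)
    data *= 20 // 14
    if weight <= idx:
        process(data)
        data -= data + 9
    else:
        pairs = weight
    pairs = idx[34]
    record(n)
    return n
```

data = data - (data + 9)

Transformed code:
def solve(idx):
    handle(data)
    for idx in weight:
        n = 22 // 39
    pairs = [idx[seq] for seq in weight]
    handle(data)
    data = data * (20 // 14)
    if weight <= idx:
        process(data)
        data = data - (data + 9)
    else:
        pairs = weight
    pairs = idx[34]
    record(n)
    return n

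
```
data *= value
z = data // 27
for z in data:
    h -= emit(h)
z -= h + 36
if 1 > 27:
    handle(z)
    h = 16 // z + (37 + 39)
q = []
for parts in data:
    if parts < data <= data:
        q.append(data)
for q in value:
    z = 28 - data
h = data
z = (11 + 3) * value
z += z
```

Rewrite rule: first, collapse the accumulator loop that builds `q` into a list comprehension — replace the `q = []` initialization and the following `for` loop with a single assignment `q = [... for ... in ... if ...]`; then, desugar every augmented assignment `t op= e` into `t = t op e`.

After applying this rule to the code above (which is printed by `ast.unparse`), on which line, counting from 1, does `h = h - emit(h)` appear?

4

Transformed code:
data = data * value
z = data // 27
for z in data:
    h = h - emit(h)
z = z - (h + 36)
if 1 > 27:
    handle(z)
    h = 16 // z + (37 + 39)
q = [data for parts in data if parts < data <= data]
for q in value:
    z = 28 - data
h = data
z = (11 + 3) * value
z = z + z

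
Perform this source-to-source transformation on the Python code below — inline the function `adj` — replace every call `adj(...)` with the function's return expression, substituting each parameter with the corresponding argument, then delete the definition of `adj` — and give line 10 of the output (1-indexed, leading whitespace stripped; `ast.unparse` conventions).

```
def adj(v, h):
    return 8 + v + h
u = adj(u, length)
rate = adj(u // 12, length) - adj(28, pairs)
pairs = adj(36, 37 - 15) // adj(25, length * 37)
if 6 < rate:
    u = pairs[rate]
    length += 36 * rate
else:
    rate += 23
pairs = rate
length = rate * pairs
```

Transformed code:
u = 8 + u + length
rate = 8 + u // 12 + length - (8 + 28 + pairs)
pairs = (8 + 36 + (37 - 15)) // (8 + 25 + length * 37)
if 6 < rate:
    u = pairs[rate]
    length += 36 * rate
else:
    rate += 23
pairs = rate
length = rate * pairs

length = rate * pairs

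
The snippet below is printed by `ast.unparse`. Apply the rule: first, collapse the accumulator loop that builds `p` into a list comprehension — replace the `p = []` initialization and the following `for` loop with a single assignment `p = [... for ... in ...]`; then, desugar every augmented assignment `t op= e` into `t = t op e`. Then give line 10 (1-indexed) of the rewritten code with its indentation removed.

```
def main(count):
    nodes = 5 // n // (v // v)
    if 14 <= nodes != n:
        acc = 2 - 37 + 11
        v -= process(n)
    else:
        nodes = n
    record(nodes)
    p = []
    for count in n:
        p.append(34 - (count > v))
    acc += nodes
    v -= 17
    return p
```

acc = acc + nodes

Transformed code:
def main(count):
    nodes = 5 // n // (v // v)
    if 14 <= nodes != n:
        acc = 2 - 37 + 11
        v = v - process(n)
    else:
        nodes = n
    record(nodes)
    p = [34 - (count > v) for count in n]
    acc = acc + nodes
    v = v - 17
    return p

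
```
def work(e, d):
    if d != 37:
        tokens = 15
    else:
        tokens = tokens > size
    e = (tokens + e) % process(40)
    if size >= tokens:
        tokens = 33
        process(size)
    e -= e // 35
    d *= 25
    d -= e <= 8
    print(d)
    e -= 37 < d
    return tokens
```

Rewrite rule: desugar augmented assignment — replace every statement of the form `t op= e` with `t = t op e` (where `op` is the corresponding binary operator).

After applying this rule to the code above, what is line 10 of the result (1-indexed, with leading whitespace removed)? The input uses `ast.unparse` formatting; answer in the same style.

Transformed code:
def work(e, d):
    if d != 37:
        tokens = 15
    else:
        tokens = tokens > size
    e = (tokens + e) % process(40)
    if size >= tokens:
        tokens = 33
        process(size)
    e = e - e // 35
    d = d * 25
    d = d - (e <= 8)
    print(d)
    e = e - (37 < d)
    return tokens

e = e - e // 35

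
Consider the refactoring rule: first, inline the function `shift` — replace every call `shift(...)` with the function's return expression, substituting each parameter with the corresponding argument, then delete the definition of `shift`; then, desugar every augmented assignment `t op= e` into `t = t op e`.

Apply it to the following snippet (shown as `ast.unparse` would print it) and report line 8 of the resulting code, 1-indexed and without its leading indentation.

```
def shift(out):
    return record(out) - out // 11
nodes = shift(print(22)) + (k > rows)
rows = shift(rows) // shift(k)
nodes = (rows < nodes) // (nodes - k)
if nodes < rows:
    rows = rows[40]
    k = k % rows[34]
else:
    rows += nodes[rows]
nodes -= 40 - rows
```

rows = rows + nodes[rows]

Transformed code:
nodes = record(print(22)) - print(22) // 11 + (k > rows)
rows = (record(rows) - rows // 11) // (record(k) - k // 11)
nodes = (rows < nodes) // (nodes - k)
if nodes < rows:
    rows = rows[40]
    k = k % rows[34]
else:
    rows = rows + nodes[rows]
nodes = nodes - (40 - rows)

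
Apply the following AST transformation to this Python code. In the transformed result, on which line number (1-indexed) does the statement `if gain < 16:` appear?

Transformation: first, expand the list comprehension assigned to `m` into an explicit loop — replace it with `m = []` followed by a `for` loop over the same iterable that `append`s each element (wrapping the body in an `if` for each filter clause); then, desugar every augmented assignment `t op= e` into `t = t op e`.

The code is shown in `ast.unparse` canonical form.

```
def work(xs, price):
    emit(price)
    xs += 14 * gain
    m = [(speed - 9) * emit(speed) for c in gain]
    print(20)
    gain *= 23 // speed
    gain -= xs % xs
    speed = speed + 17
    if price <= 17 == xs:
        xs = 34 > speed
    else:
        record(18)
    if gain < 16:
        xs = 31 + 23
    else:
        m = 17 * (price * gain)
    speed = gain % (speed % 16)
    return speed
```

15

Transformed code:
def work(xs, price):
    emit(price)
    xs = xs + 14 * gain
    m = []
    for c in gain:
        m.append((speed - 9) * emit(speed))
    print(20)
    gain = gain * (23 // speed)
    gain = gain - xs % xs
    speed = speed + 17
    if price <= 17 == xs:
        xs = 34 > speed
    else:
        record(18)
    if gain < 16:
        xs = 31 + 23
    else:
        m = 17 * (price * gain)
    speed = gain % (speed % 16)
    return speed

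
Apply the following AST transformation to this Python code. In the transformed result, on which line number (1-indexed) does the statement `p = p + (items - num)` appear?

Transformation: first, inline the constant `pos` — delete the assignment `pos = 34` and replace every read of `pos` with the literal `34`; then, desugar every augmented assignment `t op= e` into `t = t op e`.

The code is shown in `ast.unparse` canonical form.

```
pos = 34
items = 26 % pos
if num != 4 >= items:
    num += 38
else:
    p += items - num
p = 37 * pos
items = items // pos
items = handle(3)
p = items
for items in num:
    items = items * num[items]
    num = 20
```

5

Transformed code:
items = 26 % 34
if num != 4 >= items:
    num = num + 38
else:
    p = p + (items - num)
p = 37 * 34
items = items // 34
items = handle(3)
p = items
for items in num:
    items = items * num[items]
    num = 20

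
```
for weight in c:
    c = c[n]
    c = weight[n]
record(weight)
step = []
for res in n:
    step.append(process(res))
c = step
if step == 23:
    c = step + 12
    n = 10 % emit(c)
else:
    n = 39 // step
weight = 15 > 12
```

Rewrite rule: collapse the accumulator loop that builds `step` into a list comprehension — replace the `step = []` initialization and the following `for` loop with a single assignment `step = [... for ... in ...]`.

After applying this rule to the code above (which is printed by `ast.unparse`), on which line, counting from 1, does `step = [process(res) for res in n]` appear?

5

Transformed code:
for weight in c:
    c = c[n]
    c = weight[n]
record(weight)
step = [process(res) for res in n]
c = step
if step == 23:
    c = step + 12
    n = 10 % emit(c)
else:
    n = 39 // step
weight = 15 > 12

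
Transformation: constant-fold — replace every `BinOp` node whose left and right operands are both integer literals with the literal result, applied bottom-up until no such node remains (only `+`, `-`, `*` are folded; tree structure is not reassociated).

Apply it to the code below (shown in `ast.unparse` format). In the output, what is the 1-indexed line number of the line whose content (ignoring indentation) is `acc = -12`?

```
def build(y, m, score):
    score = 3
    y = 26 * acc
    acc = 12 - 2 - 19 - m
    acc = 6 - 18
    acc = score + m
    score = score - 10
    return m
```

Transformed code:
def build(y, m, score):
    score = 3
    y = 26 * acc
    acc = -9 - m
    acc = -12
    acc = score + m
    score = score - 10
    return m

5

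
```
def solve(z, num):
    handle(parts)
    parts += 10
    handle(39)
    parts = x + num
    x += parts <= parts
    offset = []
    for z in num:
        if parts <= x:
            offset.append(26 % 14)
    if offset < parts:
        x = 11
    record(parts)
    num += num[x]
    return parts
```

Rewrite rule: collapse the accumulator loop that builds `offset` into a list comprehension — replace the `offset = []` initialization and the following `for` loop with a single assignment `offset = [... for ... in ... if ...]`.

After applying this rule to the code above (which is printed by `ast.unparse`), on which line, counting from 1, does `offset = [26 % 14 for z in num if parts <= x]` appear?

7

Transformed code:
def solve(z, num):
    handle(parts)
    parts += 10
    handle(39)
    parts = x + num
    x += parts <= parts
    offset = [26 % 14 for z in num if parts <= x]
    if offset < parts:
        x = 11
    record(parts)
    num += num[x]
    return parts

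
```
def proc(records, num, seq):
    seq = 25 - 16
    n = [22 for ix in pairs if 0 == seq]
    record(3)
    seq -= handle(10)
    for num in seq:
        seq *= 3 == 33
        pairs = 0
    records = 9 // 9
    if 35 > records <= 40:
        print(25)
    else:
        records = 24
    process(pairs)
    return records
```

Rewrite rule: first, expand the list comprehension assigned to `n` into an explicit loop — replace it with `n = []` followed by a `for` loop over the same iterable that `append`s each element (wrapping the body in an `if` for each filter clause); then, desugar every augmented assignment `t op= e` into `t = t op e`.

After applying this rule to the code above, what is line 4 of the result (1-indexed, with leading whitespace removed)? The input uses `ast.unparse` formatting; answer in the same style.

for ix in pairs:

Transformed code:
def proc(records, num, seq):
    seq = 25 - 16
    n = []
    for ix in pairs:
        if 0 == seq:
            n.append(22)
    record(3)
    seq = seq - handle(10)
    for num in seq:
        seq = seq * (3 == 33)
        pairs = 0
    records = 9 // 9
    if 35 > records <= 40:
        print(25)
    else:
        records = 24
    process(pairs)
    return records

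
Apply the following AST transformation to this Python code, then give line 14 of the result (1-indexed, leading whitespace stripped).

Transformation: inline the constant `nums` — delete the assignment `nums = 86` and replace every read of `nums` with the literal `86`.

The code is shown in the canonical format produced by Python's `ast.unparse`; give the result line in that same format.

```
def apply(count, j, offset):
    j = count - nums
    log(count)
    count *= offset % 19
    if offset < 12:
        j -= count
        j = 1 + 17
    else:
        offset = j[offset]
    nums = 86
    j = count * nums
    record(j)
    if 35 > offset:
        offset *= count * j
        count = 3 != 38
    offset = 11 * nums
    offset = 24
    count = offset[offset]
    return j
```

Transformed code:
def apply(count, j, offset):
    j = count - 86
    log(count)
    count *= offset % 19
    if offset < 12:
        j -= count
        j = 1 + 17
    else:
        offset = j[offset]
    j = count * 86
    record(j)
    if 35 > offset:
        offset *= count * j
        count = 3 != 38
    offset = 11 * 86
    offset = 24
    count = offset[offset]
    return j

count = 3 != 38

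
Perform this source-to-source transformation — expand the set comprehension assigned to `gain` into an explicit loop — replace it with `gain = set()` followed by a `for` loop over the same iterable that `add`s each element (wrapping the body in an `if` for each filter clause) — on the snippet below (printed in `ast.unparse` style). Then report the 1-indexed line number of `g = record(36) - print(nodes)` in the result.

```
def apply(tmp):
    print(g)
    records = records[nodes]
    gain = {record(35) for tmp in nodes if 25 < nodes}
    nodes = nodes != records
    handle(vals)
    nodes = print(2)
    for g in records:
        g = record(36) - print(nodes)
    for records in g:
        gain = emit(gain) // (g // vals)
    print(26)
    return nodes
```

Transformed code:
def apply(tmp):
    print(g)
    records = records[nodes]
    gain = set()
    for tmp in nodes:
        if 25 < nodes:
            gain.add(record(35))
    nodes = nodes != records
    handle(vals)
    nodes = print(2)
    for g in records:
        g = record(36) - print(nodes)
    for records in g:
        gain = emit(gain) // (g // vals)
    print(26)
    return nodes

12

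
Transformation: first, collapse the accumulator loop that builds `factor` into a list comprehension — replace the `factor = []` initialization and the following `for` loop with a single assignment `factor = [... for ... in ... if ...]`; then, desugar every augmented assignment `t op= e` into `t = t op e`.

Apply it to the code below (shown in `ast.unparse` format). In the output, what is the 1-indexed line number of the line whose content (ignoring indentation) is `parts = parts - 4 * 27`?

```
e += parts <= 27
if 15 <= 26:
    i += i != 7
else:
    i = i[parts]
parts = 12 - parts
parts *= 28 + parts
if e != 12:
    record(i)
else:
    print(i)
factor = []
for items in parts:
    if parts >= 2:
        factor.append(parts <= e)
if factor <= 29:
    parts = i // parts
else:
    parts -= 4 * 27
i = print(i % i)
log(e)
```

Transformed code:
e = e + (parts <= 27)
if 15 <= 26:
    i = i + (i != 7)
else:
    i = i[parts]
parts = 12 - parts
parts = parts * (28 + parts)
if e != 12:
    record(i)
else:
    print(i)
factor = [parts <= e for items in parts if parts >= 2]
if factor <= 29:
    parts = i // parts
else:
    parts = parts - 4 * 27
i = print(i % i)
log(e)

16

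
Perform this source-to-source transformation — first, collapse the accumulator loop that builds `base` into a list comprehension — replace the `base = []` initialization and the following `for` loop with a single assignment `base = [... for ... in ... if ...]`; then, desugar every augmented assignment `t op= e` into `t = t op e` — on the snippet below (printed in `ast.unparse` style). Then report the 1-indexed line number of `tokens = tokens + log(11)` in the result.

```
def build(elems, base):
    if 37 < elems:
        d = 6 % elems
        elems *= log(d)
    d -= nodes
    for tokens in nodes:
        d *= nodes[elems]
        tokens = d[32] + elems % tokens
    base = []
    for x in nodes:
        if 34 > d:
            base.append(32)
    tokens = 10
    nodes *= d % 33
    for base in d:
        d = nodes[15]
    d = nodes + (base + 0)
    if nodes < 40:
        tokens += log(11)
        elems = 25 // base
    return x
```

Transformed code:
def build(elems, base):
    if 37 < elems:
        d = 6 % elems
        elems = elems * log(d)
    d = d - nodes
    for tokens in nodes:
        d = d * nodes[elems]
        tokens = d[32] + elems % tokens
    base = [32 for x in nodes if 34 > d]
    tokens = 10
    nodes = nodes * (d % 33)
    for base in d:
        d = nodes[15]
    d = nodes + (base + 0)
    if nodes < 40:
        tokens = tokens + log(11)
        elems = 25 // base
    return x

16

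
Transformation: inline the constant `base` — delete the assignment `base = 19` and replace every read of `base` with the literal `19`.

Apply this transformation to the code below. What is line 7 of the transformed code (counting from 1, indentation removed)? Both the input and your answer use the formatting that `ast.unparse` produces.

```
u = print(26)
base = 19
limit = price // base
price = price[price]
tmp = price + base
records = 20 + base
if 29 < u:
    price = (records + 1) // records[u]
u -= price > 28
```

price = (records + 1) // records[u]

Transformed code:
u = print(26)
limit = price // 19
price = price[price]
tmp = price + 19
records = 20 + 19
if 29 < u:
    price = (records + 1) // records[u]
u -= price > 28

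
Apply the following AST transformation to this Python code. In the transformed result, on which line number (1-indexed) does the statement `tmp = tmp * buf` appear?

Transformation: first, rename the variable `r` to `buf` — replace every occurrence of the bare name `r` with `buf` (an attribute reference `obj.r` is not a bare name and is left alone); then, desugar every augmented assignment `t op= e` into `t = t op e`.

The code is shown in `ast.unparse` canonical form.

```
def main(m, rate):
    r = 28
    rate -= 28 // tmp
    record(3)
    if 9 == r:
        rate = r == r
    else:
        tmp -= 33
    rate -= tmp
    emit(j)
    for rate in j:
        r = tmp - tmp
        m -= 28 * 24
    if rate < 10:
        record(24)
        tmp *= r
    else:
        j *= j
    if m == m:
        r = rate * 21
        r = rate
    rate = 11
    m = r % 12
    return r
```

16

Transformed code:
def main(m, rate):
    buf = 28
    rate = rate - 28 // tmp
    record(3)
    if 9 == buf:
        rate = buf == buf
    else:
        tmp = tmp - 33
    rate = rate - tmp
    emit(j)
    for rate in j:
        buf = tmp - tmp
        m = m - 28 * 24
    if rate < 10:
        record(24)
        tmp = tmp * buf
    else:
        j = j * j
    if m == m:
        buf = rate * 21
        buf = rate
    rate = 11
    m = buf % 12
    return buf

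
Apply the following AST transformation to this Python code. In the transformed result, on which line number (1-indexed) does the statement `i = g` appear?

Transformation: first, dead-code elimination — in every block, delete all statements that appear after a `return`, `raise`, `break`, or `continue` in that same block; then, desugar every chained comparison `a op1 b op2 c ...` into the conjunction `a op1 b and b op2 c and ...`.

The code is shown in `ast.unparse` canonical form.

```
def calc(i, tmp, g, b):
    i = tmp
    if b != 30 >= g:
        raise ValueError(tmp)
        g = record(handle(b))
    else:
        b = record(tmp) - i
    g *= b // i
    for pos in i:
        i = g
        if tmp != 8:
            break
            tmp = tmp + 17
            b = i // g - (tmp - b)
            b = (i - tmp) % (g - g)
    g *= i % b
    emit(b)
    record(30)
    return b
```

9

Transformed code:
def calc(i, tmp, g, b):
    i = tmp
    if b != 30 and 30 >= g:
        raise ValueError(tmp)
    else:
        b = record(tmp) - i
    g *= b // i
    for pos in i:
        i = g
        if tmp != 8:
            break
    g *= i % b
    emit(b)
    record(30)
    return b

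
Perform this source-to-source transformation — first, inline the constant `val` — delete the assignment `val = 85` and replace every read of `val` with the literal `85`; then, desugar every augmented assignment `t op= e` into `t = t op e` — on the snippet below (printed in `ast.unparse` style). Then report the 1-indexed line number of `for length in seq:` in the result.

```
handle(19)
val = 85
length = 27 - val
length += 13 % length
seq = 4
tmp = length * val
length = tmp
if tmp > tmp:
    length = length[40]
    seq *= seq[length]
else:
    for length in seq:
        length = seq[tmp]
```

11

Transformed code:
handle(19)
length = 27 - 85
length = length + 13 % length
seq = 4
tmp = length * 85
length = tmp
if tmp > tmp:
    length = length[40]
    seq = seq * seq[length]
else:
    for length in seq:
        length = seq[tmp]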